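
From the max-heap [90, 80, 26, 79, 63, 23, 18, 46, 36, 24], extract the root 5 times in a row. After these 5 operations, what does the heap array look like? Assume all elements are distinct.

[36, 24, 26, 23, 18]

extract-max #1 returns 90:
  remove root 90; move last element 24 to root → [24, 80, 26, 79, 63, 23, 18, 46, 36]
  24 vs larger child 80 at index 1, swap → [80, 24, 26, 79, 63, 23, 18, 46, 36]
  24 vs larger child 79 at index 3, swap → [80, 79, 26, 24, 63, 23, 18, 46, 36]
  24 vs larger child 46 at index 7, swap → [80, 79, 26, 46, 63, 23, 18, 24, 36]
extract-max #2 returns 80:
  remove root 80; move last element 36 to root → [36, 79, 26, 46, 63, 23, 18, 24]
  36 vs larger child 79 at index 1, swap → [79, 36, 26, 46, 63, 23, 18, 24]
  36 vs larger child 63 at index 4, swap → [79, 63, 26, 46, 36, 23, 18, 24]
extract-max #3 returns 79:
  remove root 79; move last element 24 to root → [24, 63, 26, 46, 36, 23, 18]
  24 vs larger child 63 at index 1, swap → [63, 24, 26, 46, 36, 23, 18]
  24 vs larger child 46 at index 3, swap → [63, 46, 26, 24, 36, 23, 18]
extract-max #4 returns 63:
  remove root 63; move last element 18 to root → [18, 46, 26, 24, 36, 23]
  18 vs larger child 46 at index 1, swap → [46, 18, 26, 24, 36, 23]
  18 vs larger child 36 at index 4, swap → [46, 36, 26, 24, 18, 23]
extract-max #5 returns 46:
  remove root 46; move last element 23 to root → [23, 36, 26, 24, 18]
  23 vs larger child 36 at index 1, swap → [36, 23, 26, 24, 18]
  23 vs larger child 24 at index 3, swap → [36, 24, 26, 23, 18]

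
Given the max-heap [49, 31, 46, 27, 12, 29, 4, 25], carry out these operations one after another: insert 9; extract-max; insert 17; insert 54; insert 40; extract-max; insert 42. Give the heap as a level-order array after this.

[46, 42, 29, 27, 40, 9, 4, 25, 17, 12, 31]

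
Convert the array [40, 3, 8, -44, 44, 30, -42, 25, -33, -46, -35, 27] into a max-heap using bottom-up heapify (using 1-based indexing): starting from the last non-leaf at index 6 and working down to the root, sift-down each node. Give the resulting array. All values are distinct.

[44, 40, 30, 25, 3, 27, -42, -44, -33, -46, -35, 8]

sift down from index 6: already satisfies heap property
sift down from index 5: already satisfies heap property
sift down from index 4:
  -44 vs larger child 25 at index 8, swap → [40, 3, 8, 25, 44, 30, -42, -44, -33, -46, -35, 27]
sift down from index 3:
  8 vs larger child 30 at index 6, swap → [40, 3, 30, 25, 44, 8, -42, -44, -33, -46, -35, 27]
  8 vs only child 27 at index 12, swap → [40, 3, 30, 25, 44, 27, -42, -44, -33, -46, -35, 8]
sift down from index 2:
  3 vs larger child 44 at index 5, swap → [40, 44, 30, 25, 3, 27, -42, -44, -33, -46, -35, 8]
sift down from index 1:
  40 vs larger child 44 at index 2, swap → [44, 40, 30, 25, 3, 27, -42, -44, -33, -46, -35, 8]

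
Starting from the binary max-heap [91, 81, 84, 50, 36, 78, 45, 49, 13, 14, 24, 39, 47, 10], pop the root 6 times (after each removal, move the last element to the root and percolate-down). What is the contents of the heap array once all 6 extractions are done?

[47, 36, 45, 24, 14, 39, 13, 10]

extract-max #1 returns 91:
  remove root 91; move last element 10 to root → [10, 81, 84, 50, 36, 78, 45, 49, 13, 14, 24, 39, 47]
  10 vs larger child 84 at index 2, swap → [84, 81, 10, 50, 36, 78, 45, 49, 13, 14, 24, 39, 47]
  10 vs larger child 78 at index 5, swap → [84, 81, 78, 50, 36, 10, 45, 49, 13, 14, 24, 39, 47]
  10 vs larger child 47 at index 12, swap → [84, 81, 78, 50, 36, 47, 45, 49, 13, 14, 24, 39, 10]
extract-max #2 returns 84:
  remove root 84; move last element 10 to root → [10, 81, 78, 50, 36, 47, 45, 49, 13, 14, 24, 39]
  10 vs larger child 81 at index 1, swap → [81, 10, 78, 50, 36, 47, 45, 49, 13, 14, 24, 39]
  10 vs larger child 50 at index 3, swap → [81, 50, 78, 10, 36, 47, 45, 49, 13, 14, 24, 39]
  10 vs larger child 49 at index 7, swap → [81, 50, 78, 49, 36, 47, 45, 10, 13, 14, 24, 39]
extract-max #3 returns 81:
  remove root 81; move last element 39 to root → [39, 50, 78, 49, 36, 47, 45, 10, 13, 14, 24]
  39 vs larger child 78 at index 2, swap → [78, 50, 39, 49, 36, 47, 45, 10, 13, 14, 24]
  39 vs larger child 47 at index 5, swap → [78, 50, 47, 49, 36, 39, 45, 10, 13, 14, 24]
extract-max #4 returns 78:
  remove root 78; move last element 24 to root → [24, 50, 47, 49, 36, 39, 45, 10, 13, 14]
  24 vs larger child 50 at index 1, swap → [50, 24, 47, 49, 36, 39, 45, 10, 13, 14]
  24 vs larger child 49 at index 3, swap → [50, 49, 47, 24, 36, 39, 45, 10, 13, 14]
extract-max #5 returns 50:
  remove root 50; move last element 14 to root → [14, 49, 47, 24, 36, 39, 45, 10, 13]
  14 vs larger child 49 at index 1, swap → [49, 14, 47, 24, 36, 39, 45, 10, 13]
  14 vs larger child 36 at index 4, swap → [49, 36, 47, 24, 14, 39, 45, 10, 13]
extract-max #6 returns 49:
  remove root 49; move last element 13 to root → [13, 36, 47, 24, 14, 39, 45, 10]
  13 vs larger child 47 at index 2, swap → [47, 36, 13, 24, 14, 39, 45, 10]
  13 vs larger child 45 at index 6, swap → [47, 36, 45, 24, 14, 39, 13, 10]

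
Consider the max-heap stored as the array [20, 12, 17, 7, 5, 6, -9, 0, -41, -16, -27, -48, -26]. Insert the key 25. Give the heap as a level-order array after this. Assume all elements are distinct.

append 25 at index 13 → [20, 12, 17, 7, 5, 6, -9, 0, -41, -16, -27, -48, -26, 25]
25 > parent -9 at index 6, swap → [20, 12, 17, 7, 5, 6, 25, 0, -41, -16, -27, -48, -26, -9]
25 > parent 17 at index 2, swap → [20, 12, 25, 7, 5, 6, 17, 0, -41, -16, -27, -48, -26, -9]
25 > parent 20 at index 0, swap → [25, 12, 20, 7, 5, 6, 17, 0, -41, -16, -27, -48, -26, -9]

[25, 12, 20, 7, 5, 6, 17, 0, -41, -16, -27, -48, -26, -9]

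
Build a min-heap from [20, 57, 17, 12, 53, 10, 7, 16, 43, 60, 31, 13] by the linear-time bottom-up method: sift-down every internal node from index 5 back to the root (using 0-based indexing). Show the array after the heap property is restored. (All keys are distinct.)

sift down from index 5: already satisfies heap property
sift down from index 4:
  53 vs smaller child 31 at index 10, swap → [20, 57, 17, 12, 31, 10, 7, 16, 43, 60, 53, 13]
sift down from index 3: already satisfies heap property
sift down from index 2:
  17 vs smaller child 7 at index 6, swap → [20, 57, 7, 12, 31, 10, 17, 16, 43, 60, 53, 13]
sift down from index 1:
  57 vs smaller child 12 at index 3, swap → [20, 12, 7, 57, 31, 10, 17, 16, 43, 60, 53, 13]
  57 vs smaller child 16 at index 7, swap → [20, 12, 7, 16, 31, 10, 17, 57, 43, 60, 53, 13]
sift down from index 0:
  20 vs smaller child 7 at index 2, swap → [7, 12, 20, 16, 31, 10, 17, 57, 43, 60, 53, 13]
  20 vs smaller child 10 at index 5, swap → [7, 12, 10, 16, 31, 20, 17, 57, 43, 60, 53, 13]
  20 vs only child 13 at index 11, swap → [7, 12, 10, 16, 31, 13, 17, 57, 43, 60, 53, 20]

[7, 12, 10, 16, 31, 13, 17, 57, 43, 60, 53, 20]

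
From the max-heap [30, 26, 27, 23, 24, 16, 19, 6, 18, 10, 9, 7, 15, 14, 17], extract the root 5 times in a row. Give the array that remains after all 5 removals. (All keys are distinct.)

[19, 18, 17, 15, 14, 16, 9, 6, 7, 10]

extract-max #1 returns 30:
  remove root 30; move last element 17 to root → [17, 26, 27, 23, 24, 16, 19, 6, 18, 10, 9, 7, 15, 14]
  17 vs larger child 27 at index 2, swap → [27, 26, 17, 23, 24, 16, 19, 6, 18, 10, 9, 7, 15, 14]
  17 vs larger child 19 at index 6, swap → [27, 26, 19, 23, 24, 16, 17, 6, 18, 10, 9, 7, 15, 14]
extract-max #2 returns 27:
  remove root 27; move last element 14 to root → [14, 26, 19, 23, 24, 16, 17, 6, 18, 10, 9, 7, 15]
  14 vs larger child 26 at index 1, swap → [26, 14, 19, 23, 24, 16, 17, 6, 18, 10, 9, 7, 15]
  14 vs larger child 24 at index 4, swap → [26, 24, 19, 23, 14, 16, 17, 6, 18, 10, 9, 7, 15]
extract-max #3 returns 26:
  remove root 26; move last element 15 to root → [15, 24, 19, 23, 14, 16, 17, 6, 18, 10, 9, 7]
  15 vs larger child 24 at index 1, swap → [24, 15, 19, 23, 14, 16, 17, 6, 18, 10, 9, 7]
  15 vs larger child 23 at index 3, swap → [24, 23, 19, 15, 14, 16, 17, 6, 18, 10, 9, 7]
  15 vs larger child 18 at index 8, swap → [24, 23, 19, 18, 14, 16, 17, 6, 15, 10, 9, 7]
extract-max #4 returns 24:
  remove root 24; move last element 7 to root → [7, 23, 19, 18, 14, 16, 17, 6, 15, 10, 9]
  7 vs larger child 23 at index 1, swap → [23, 7, 19, 18, 14, 16, 17, 6, 15, 10, 9]
  7 vs larger child 18 at index 3, swap → [23, 18, 19, 7, 14, 16, 17, 6, 15, 10, 9]
  7 vs larger child 15 at index 8, swap → [23, 18, 19, 15, 14, 16, 17, 6, 7, 10, 9]
extract-max #5 returns 23:
  remove root 23; move last element 9 to root → [9, 18, 19, 15, 14, 16, 17, 6, 7, 10]
  9 vs larger child 19 at index 2, swap → [19, 18, 9, 15, 14, 16, 17, 6, 7, 10]
  9 vs larger child 17 at index 6, swap → [19, 18, 17, 15, 14, 16, 9, 6, 7, 10]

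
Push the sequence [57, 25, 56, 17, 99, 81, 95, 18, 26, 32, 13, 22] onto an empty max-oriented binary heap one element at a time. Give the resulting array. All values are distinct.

Insert 57:
  append 57 at index 0 → [57] (no swap needed)
Insert 25:
  append 25 at index 1 → [57, 25] (no swap needed)
Insert 56:
  append 56 at index 2 → [57, 25, 56] (no swap needed)
Insert 17:
  append 17 at index 3 → [57, 25, 56, 17] (no swap needed)
Insert 99:
  append 99 at index 4 → [57, 25, 56, 17, 99]
  99 > parent 25 at index 1, swap → [57, 99, 56, 17, 25]
  99 > parent 57 at index 0, swap → [99, 57, 56, 17, 25]
Insert 81:
  append 81 at index 5 → [99, 57, 56, 17, 25, 81]
  81 > parent 56 at index 2, swap → [99, 57, 81, 17, 25, 56]
Insert 95:
  append 95 at index 6 → [99, 57, 81, 17, 25, 56, 95]
  95 > parent 81 at index 2, swap → [99, 57, 95, 17, 25, 56, 81]
Insert 18:
  append 18 at index 7 → [99, 57, 95, 17, 25, 56, 81, 18]
  18 > parent 17 at index 3, swap → [99, 57, 95, 18, 25, 56, 81, 17]
Insert 26:
  append 26 at index 8 → [99, 57, 95, 18, 25, 56, 81, 17, 26]
  26 > parent 18 at index 3, swap → [99, 57, 95, 26, 25, 56, 81, 17, 18]
Insert 32:
  append 32 at index 9 → [99, 57, 95, 26, 25, 56, 81, 17, 18, 32]
  32 > parent 25 at index 4, swap → [99, 57, 95, 26, 32, 56, 81, 17, 18, 25]
Insert 13:
  append 13 at index 10 → [99, 57, 95, 26, 32, 56, 81, 17, 18, 25, 13] (no swap needed)
Insert 22:
  append 22 at index 11 → [99, 57, 95, 26, 32, 56, 81, 17, 18, 25, 13, 22] (no swap needed)

[99, 57, 95, 26, 32, 56, 81, 17, 18, 25, 13, 22]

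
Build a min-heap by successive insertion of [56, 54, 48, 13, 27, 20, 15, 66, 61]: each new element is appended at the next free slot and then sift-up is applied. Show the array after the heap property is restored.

[13, 27, 15, 56, 48, 54, 20, 66, 61]

Insert 56:
  append 56 at index 0 → [56] (no swap needed)
Insert 54:
  append 54 at index 1 → [56, 54]
  54 < parent 56 at index 0, swap → [54, 56]
Insert 48:
  append 48 at index 2 → [54, 56, 48]
  48 < parent 54 at index 0, swap → [48, 56, 54]
Insert 13:
  append 13 at index 3 → [48, 56, 54, 13]
  13 < parent 56 at index 1, swap → [48, 13, 54, 56]
  13 < parent 48 at index 0, swap → [13, 48, 54, 56]
Insert 27:
  append 27 at index 4 → [13, 48, 54, 56, 27]
  27 < parent 48 at index 1, swap → [13, 27, 54, 56, 48]
Insert 20:
  append 20 at index 5 → [13, 27, 54, 56, 48, 20]
  20 < parent 54 at index 2, swap → [13, 27, 20, 56, 48, 54]
Insert 15:
  append 15 at index 6 → [13, 27, 20, 56, 48, 54, 15]
  15 < parent 20 at index 2, swap → [13, 27, 15, 56, 48, 54, 20]
Insert 66:
  append 66 at index 7 → [13, 27, 15, 56, 48, 54, 20, 66] (no swap needed)
Insert 61:
  append 61 at index 8 → [13, 27, 15, 56, 48, 54, 20, 66, 61] (no swap needed)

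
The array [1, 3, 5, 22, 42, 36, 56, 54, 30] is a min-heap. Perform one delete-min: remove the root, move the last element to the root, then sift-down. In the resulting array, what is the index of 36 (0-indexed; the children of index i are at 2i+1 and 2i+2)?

remove root 1; move last element 30 to root → [30, 3, 5, 22, 42, 36, 56, 54]
30 vs smaller child 3 at index 1, swap → [3, 30, 5, 22, 42, 36, 56, 54]
30 vs smaller child 22 at index 3, swap → [3, 22, 5, 30, 42, 36, 56, 54]
resulting array: [3, 22, 5, 30, 42, 36, 56, 54]

5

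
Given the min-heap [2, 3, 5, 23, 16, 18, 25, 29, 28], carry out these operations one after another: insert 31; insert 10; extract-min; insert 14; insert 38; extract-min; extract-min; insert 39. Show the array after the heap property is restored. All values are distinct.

insert 31:
  append 31 at index 9 → [2, 3, 5, 23, 16, 18, 25, 29, 28, 31] (no swap needed)
insert 10:
  append 10 at index 10 → [2, 3, 5, 23, 16, 18, 25, 29, 28, 31, 10]
  10 < parent 16 at index 4, swap → [2, 3, 5, 23, 10, 18, 25, 29, 28, 31, 16]
extract-min → returns 2:
  remove root 2; move last element 16 to root → [16, 3, 5, 23, 10, 18, 25, 29, 28, 31]
  16 vs smaller child 3 at index 1, swap → [3, 16, 5, 23, 10, 18, 25, 29, 28, 31]
  16 vs smaller child 10 at index 4, swap → [3, 10, 5, 23, 16, 18, 25, 29, 28, 31]
insert 14:
  append 14 at index 10 → [3, 10, 5, 23, 16, 18, 25, 29, 28, 31, 14]
  14 < parent 16 at index 4, swap → [3, 10, 5, 23, 14, 18, 25, 29, 28, 31, 16]
insert 38:
  append 38 at index 11 → [3, 10, 5, 23, 14, 18, 25, 29, 28, 31, 16, 38] (no swap needed)
extract-min → returns 3:
  remove root 3; move last element 38 to root → [38, 10, 5, 23, 14, 18, 25, 29, 28, 31, 16]
  38 vs smaller child 5 at index 2, swap → [5, 10, 38, 23, 14, 18, 25, 29, 28, 31, 16]
  38 vs smaller child 18 at index 5, swap → [5, 10, 18, 23, 14, 38, 25, 29, 28, 31, 16]
extract-min → returns 5:
  remove root 5; move last element 16 to root → [16, 10, 18, 23, 14, 38, 25, 29, 28, 31]
  16 vs smaller child 10 at index 1, swap → [10, 16, 18, 23, 14, 38, 25, 29, 28, 31]
  16 vs smaller child 14 at index 4, swap → [10, 14, 18, 23, 16, 38, 25, 29, 28, 31]
insert 39:
  append 39 at index 10 → [10, 14, 18, 23, 16, 38, 25, 29, 28, 31, 39] (no swap needed)

[10, 14, 18, 23, 16, 38, 25, 29, 28, 31, 39]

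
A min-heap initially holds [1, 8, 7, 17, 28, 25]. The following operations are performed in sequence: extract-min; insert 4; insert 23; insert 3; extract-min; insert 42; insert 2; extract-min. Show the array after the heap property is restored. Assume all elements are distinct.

extract-min → returns 1:
  remove root 1; move last element 25 to root → [25, 8, 7, 17, 28]
  25 vs smaller child 7 at index 2, swap → [7, 8, 25, 17, 28]
insert 4:
  append 4 at index 5 → [7, 8, 25, 17, 28, 4]
  4 < parent 25 at index 2, swap → [7, 8, 4, 17, 28, 25]
  4 < parent 7 at index 0, swap → [4, 8, 7, 17, 28, 25]
insert 23:
  append 23 at index 6 → [4, 8, 7, 17, 28, 25, 23] (no swap needed)
insert 3:
  append 3 at index 7 → [4, 8, 7, 17, 28, 25, 23, 3]
  3 < parent 17 at index 3, swap → [4, 8, 7, 3, 28, 25, 23, 17]
  3 < parent 8 at index 1, swap → [4, 3, 7, 8, 28, 25, 23, 17]
  3 < parent 4 at index 0, swap → [3, 4, 7, 8, 28, 25, 23, 17]
extract-min → returns 3:
  remove root 3; move last element 17 to root → [17, 4, 7, 8, 28, 25, 23]
  17 vs smaller child 4 at index 1, swap → [4, 17, 7, 8, 28, 25, 23]
  17 vs smaller child 8 at index 3, swap → [4, 8, 7, 17, 28, 25, 23]
insert 42:
  append 42 at index 7 → [4, 8, 7, 17, 28, 25, 23, 42] (no swap needed)
insert 2:
  append 2 at index 8 → [4, 8, 7, 17, 28, 25, 23, 42, 2]
  2 < parent 17 at index 3, swap → [4, 8, 7, 2, 28, 25, 23, 42, 17]
  2 < parent 8 at index 1, swap → [4, 2, 7, 8, 28, 25, 23, 42, 17]
  2 < parent 4 at index 0, swap → [2, 4, 7, 8, 28, 25, 23, 42, 17]
extract-min → returns 2:
  remove root 2; move last element 17 to root → [17, 4, 7, 8, 28, 25, 23, 42]
  17 vs smaller child 4 at index 1, swap → [4, 17, 7, 8, 28, 25, 23, 42]
  17 vs smaller child 8 at index 3, swap → [4, 8, 7, 17, 28, 25, 23, 42]

[4, 8, 7, 17, 28, 25, 23, 42]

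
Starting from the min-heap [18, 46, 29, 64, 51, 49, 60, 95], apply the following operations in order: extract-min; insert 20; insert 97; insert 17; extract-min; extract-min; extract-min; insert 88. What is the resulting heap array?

extract-min → returns 18:
  remove root 18; move last element 95 to root → [95, 46, 29, 64, 51, 49, 60]
  95 vs smaller child 29 at index 2, swap → [29, 46, 95, 64, 51, 49, 60]
  95 vs smaller child 49 at index 5, swap → [29, 46, 49, 64, 51, 95, 60]
insert 20:
  append 20 at index 7 → [29, 46, 49, 64, 51, 95, 60, 20]
  20 < parent 64 at index 3, swap → [29, 46, 49, 20, 51, 95, 60, 64]
  20 < parent 46 at index 1, swap → [29, 20, 49, 46, 51, 95, 60, 64]
  20 < parent 29 at index 0, swap → [20, 29, 49, 46, 51, 95, 60, 64]
insert 97:
  append 97 at index 8 → [20, 29, 49, 46, 51, 95, 60, 64, 97] (no swap needed)
insert 17:
  append 17 at index 9 → [20, 29, 49, 46, 51, 95, 60, 64, 97, 17]
  17 < parent 51 at index 4, swap → [20, 29, 49, 46, 17, 95, 60, 64, 97, 51]
  17 < parent 29 at index 1, swap → [20, 17, 49, 46, 29, 95, 60, 64, 97, 51]
  17 < parent 20 at index 0, swap → [17, 20, 49, 46, 29, 95, 60, 64, 97, 51]
extract-min → returns 17:
  remove root 17; move last element 51 to root → [51, 20, 49, 46, 29, 95, 60, 64, 97]
  51 vs smaller child 20 at index 1, swap → [20, 51, 49, 46, 29, 95, 60, 64, 97]
  51 vs smaller child 29 at index 4, swap → [20, 29, 49, 46, 51, 95, 60, 64, 97]
extract-min → returns 20:
  remove root 20; move last element 97 to root → [97, 29, 49, 46, 51, 95, 60, 64]
  97 vs smaller child 29 at index 1, swap → [29, 97, 49, 46, 51, 95, 60, 64]
  97 vs smaller child 46 at index 3, swap → [29, 46, 49, 97, 51, 95, 60, 64]
  97 vs only child 64 at index 7, swap → [29, 46, 49, 64, 51, 95, 60, 97]
extract-min → returns 29:
  remove root 29; move last element 97 to root → [97, 46, 49, 64, 51, 95, 60]
  97 vs smaller child 46 at index 1, swap → [46, 97, 49, 64, 51, 95, 60]
  97 vs smaller child 51 at index 4, swap → [46, 51, 49, 64, 97, 95, 60]
insert 88:
  append 88 at index 7 → [46, 51, 49, 64, 97, 95, 60, 88] (no swap needed)

[46, 51, 49, 64, 97, 95, 60, 88]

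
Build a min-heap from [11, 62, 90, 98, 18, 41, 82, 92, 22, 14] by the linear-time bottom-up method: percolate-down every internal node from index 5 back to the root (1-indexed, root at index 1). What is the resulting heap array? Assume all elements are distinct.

sift down from index 5:
  18 vs only child 14 at index 10, swap → [11, 62, 90, 98, 14, 41, 82, 92, 22, 18]
sift down from index 4:
  98 vs smaller child 22 at index 9, swap → [11, 62, 90, 22, 14, 41, 82, 92, 98, 18]
sift down from index 3:
  90 vs smaller child 41 at index 6, swap → [11, 62, 41, 22, 14, 90, 82, 92, 98, 18]
sift down from index 2:
  62 vs smaller child 14 at index 5, swap → [11, 14, 41, 22, 62, 90, 82, 92, 98, 18]
  62 vs only child 18 at index 10, swap → [11, 14, 41, 22, 18, 90, 82, 92, 98, 62]
sift down from index 1: already satisfies heap property

[11, 14, 41, 22, 18, 90, 82, 92, 98, 62]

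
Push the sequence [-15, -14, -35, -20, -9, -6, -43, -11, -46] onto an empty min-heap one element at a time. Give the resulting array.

[-46, -43, -35, -20, -9, -6, -15, -11, -14]

Insert -15:
  append -15 at index 0 → [-15] (no swap needed)
Insert -14:
  append -14 at index 1 → [-15, -14] (no swap needed)
Insert -35:
  append -35 at index 2 → [-15, -14, -35]
  -35 < parent -15 at index 0, swap → [-35, -14, -15]
Insert -20:
  append -20 at index 3 → [-35, -14, -15, -20]
  -20 < parent -14 at index 1, swap → [-35, -20, -15, -14]
Insert -9:
  append -9 at index 4 → [-35, -20, -15, -14, -9] (no swap needed)
Insert -6:
  append -6 at index 5 → [-35, -20, -15, -14, -9, -6] (no swap needed)
Insert -43:
  append -43 at index 6 → [-35, -20, -15, -14, -9, -6, -43]
  -43 < parent -15 at index 2, swap → [-35, -20, -43, -14, -9, -6, -15]
  -43 < parent -35 at index 0, swap → [-43, -20, -35, -14, -9, -6, -15]
Insert -11:
  append -11 at index 7 → [-43, -20, -35, -14, -9, -6, -15, -11] (no swap needed)
Insert -46:
  append -46 at index 8 → [-43, -20, -35, -14, -9, -6, -15, -11, -46]
  -46 < parent -14 at index 3, swap → [-43, -20, -35, -46, -9, -6, -15, -11, -14]
  -46 < parent -20 at index 1, swap → [-43, -46, -35, -20, -9, -6, -15, -11, -14]
  -46 < parent -43 at index 0, swap → [-46, -43, -35, -20, -9, -6, -15, -11, -14]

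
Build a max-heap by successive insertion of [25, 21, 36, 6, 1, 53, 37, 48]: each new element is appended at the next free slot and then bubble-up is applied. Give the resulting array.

[53, 48, 37, 21, 1, 25, 36, 6]

Insert 25:
  append 25 at index 0 → [25] (no swap needed)
Insert 21:
  append 21 at index 1 → [25, 21] (no swap needed)
Insert 36:
  append 36 at index 2 → [25, 21, 36]
  36 > parent 25 at index 0, swap → [36, 21, 25]
Insert 6:
  append 6 at index 3 → [36, 21, 25, 6] (no swap needed)
Insert 1:
  append 1 at index 4 → [36, 21, 25, 6, 1] (no swap needed)
Insert 53:
  append 53 at index 5 → [36, 21, 25, 6, 1, 53]
  53 > parent 25 at index 2, swap → [36, 21, 53, 6, 1, 25]
  53 > parent 36 at index 0, swap → [53, 21, 36, 6, 1, 25]
Insert 37:
  append 37 at index 6 → [53, 21, 36, 6, 1, 25, 37]
  37 > parent 36 at index 2, swap → [53, 21, 37, 6, 1, 25, 36]
Insert 48:
  append 48 at index 7 → [53, 21, 37, 6, 1, 25, 36, 48]
  48 > parent 6 at index 3, swap → [53, 21, 37, 48, 1, 25, 36, 6]
  48 > parent 21 at index 1, swap → [53, 48, 37, 21, 1, 25, 36, 6]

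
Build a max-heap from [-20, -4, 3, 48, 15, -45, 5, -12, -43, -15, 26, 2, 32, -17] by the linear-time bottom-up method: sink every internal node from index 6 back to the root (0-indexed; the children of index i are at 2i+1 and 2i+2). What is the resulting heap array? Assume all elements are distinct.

sift down from index 6: already satisfies heap property
sift down from index 5:
  -45 vs larger child 32 at index 12, swap → [-20, -4, 3, 48, 15, 32, 5, -12, -43, -15, 26, 2, -45, -17]
sift down from index 4:
  15 vs larger child 26 at index 10, swap → [-20, -4, 3, 48, 26, 32, 5, -12, -43, -15, 15, 2, -45, -17]
sift down from index 3: already satisfies heap property
sift down from index 2:
  3 vs larger child 32 at index 5, swap → [-20, -4, 32, 48, 26, 3, 5, -12, -43, -15, 15, 2, -45, -17]
sift down from index 1:
  -4 vs larger child 48 at index 3, swap → [-20, 48, 32, -4, 26, 3, 5, -12, -43, -15, 15, 2, -45, -17]
sift down from index 0:
  -20 vs larger child 48 at index 1, swap → [48, -20, 32, -4, 26, 3, 5, -12, -43, -15, 15, 2, -45, -17]
  -20 vs larger child 26 at index 4, swap → [48, 26, 32, -4, -20, 3, 5, -12, -43, -15, 15, 2, -45, -17]
  -20 vs larger child 15 at index 10, swap → [48, 26, 32, -4, 15, 3, 5, -12, -43, -15, -20, 2, -45, -17]

[48, 26, 32, -4, 15, 3, 5, -12, -43, -15, -20, 2, -45, -17]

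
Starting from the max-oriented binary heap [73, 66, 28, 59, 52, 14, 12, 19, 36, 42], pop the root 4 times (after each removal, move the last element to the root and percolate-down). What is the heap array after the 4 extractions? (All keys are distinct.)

extract-max #1 returns 73:
  remove root 73; move last element 42 to root → [42, 66, 28, 59, 52, 14, 12, 19, 36]
  42 vs larger child 66 at index 1, swap → [66, 42, 28, 59, 52, 14, 12, 19, 36]
  42 vs larger child 59 at index 3, swap → [66, 59, 28, 42, 52, 14, 12, 19, 36]
extract-max #2 returns 66:
  remove root 66; move last element 36 to root → [36, 59, 28, 42, 52, 14, 12, 19]
  36 vs larger child 59 at index 1, swap → [59, 36, 28, 42, 52, 14, 12, 19]
  36 vs larger child 52 at index 4, swap → [59, 52, 28, 42, 36, 14, 12, 19]
extract-max #3 returns 59:
  remove root 59; move last element 19 to root → [19, 52, 28, 42, 36, 14, 12]
  19 vs larger child 52 at index 1, swap → [52, 19, 28, 42, 36, 14, 12]
  19 vs larger child 42 at index 3, swap → [52, 42, 28, 19, 36, 14, 12]
extract-max #4 returns 52:
  remove root 52; move last element 12 to root → [12, 42, 28, 19, 36, 14]
  12 vs larger child 42 at index 1, swap → [42, 12, 28, 19, 36, 14]
  12 vs larger child 36 at index 4, swap → [42, 36, 28, 19, 12, 14]

[42, 36, 28, 19, 12, 14]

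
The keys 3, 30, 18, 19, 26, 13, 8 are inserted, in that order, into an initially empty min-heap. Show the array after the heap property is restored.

Insert 3:
  append 3 at index 0 → [3] (no swap needed)
Insert 30:
  append 30 at index 1 → [3, 30] (no swap needed)
Insert 18:
  append 18 at index 2 → [3, 30, 18] (no swap needed)
Insert 19:
  append 19 at index 3 → [3, 30, 18, 19]
  19 < parent 30 at index 1, swap → [3, 19, 18, 30]
Insert 26:
  append 26 at index 4 → [3, 19, 18, 30, 26] (no swap needed)
Insert 13:
  append 13 at index 5 → [3, 19, 18, 30, 26, 13]
  13 < parent 18 at index 2, swap → [3, 19, 13, 30, 26, 18]
Insert 8:
  append 8 at index 6 → [3, 19, 13, 30, 26, 18, 8]
  8 < parent 13 at index 2, swap → [3, 19, 8, 30, 26, 18, 13]

[3, 19, 8, 30, 26, 18, 13]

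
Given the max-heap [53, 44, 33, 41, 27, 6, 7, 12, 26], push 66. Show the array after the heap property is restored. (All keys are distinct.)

[66, 53, 33, 41, 44, 6, 7, 12, 26, 27]

append 66 at index 9 → [53, 44, 33, 41, 27, 6, 7, 12, 26, 66]
66 > parent 27 at index 4, swap → [53, 44, 33, 41, 66, 6, 7, 12, 26, 27]
66 > parent 44 at index 1, swap → [53, 66, 33, 41, 44, 6, 7, 12, 26, 27]
66 > parent 53 at index 0, swap → [66, 53, 33, 41, 44, 6, 7, 12, 26, 27]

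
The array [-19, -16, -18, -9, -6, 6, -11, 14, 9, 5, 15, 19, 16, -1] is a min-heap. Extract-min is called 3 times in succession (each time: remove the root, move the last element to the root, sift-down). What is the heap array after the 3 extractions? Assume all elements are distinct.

[-11, -9, -1, 9, -6, 6, 19, 14, 16, 5, 15]

extract-min #1 returns -19:
  remove root -19; move last element -1 to root → [-1, -16, -18, -9, -6, 6, -11, 14, 9, 5, 15, 19, 16]
  -1 vs smaller child -18 at index 2, swap → [-18, -16, -1, -9, -6, 6, -11, 14, 9, 5, 15, 19, 16]
  -1 vs smaller child -11 at index 6, swap → [-18, -16, -11, -9, -6, 6, -1, 14, 9, 5, 15, 19, 16]
extract-min #2 returns -18:
  remove root -18; move last element 16 to root → [16, -16, -11, -9, -6, 6, -1, 14, 9, 5, 15, 19]
  16 vs smaller child -16 at index 1, swap → [-16, 16, -11, -9, -6, 6, -1, 14, 9, 5, 15, 19]
  16 vs smaller child -9 at index 3, swap → [-16, -9, -11, 16, -6, 6, -1, 14, 9, 5, 15, 19]
  16 vs smaller child 9 at index 8, swap → [-16, -9, -11, 9, -6, 6, -1, 14, 16, 5, 15, 19]
extract-min #3 returns -16:
  remove root -16; move last element 19 to root → [19, -9, -11, 9, -6, 6, -1, 14, 16, 5, 15]
  19 vs smaller child -11 at index 2, swap → [-11, -9, 19, 9, -6, 6, -1, 14, 16, 5, 15]
  19 vs smaller child -1 at index 6, swap → [-11, -9, -1, 9, -6, 6, 19, 14, 16, 5, 15]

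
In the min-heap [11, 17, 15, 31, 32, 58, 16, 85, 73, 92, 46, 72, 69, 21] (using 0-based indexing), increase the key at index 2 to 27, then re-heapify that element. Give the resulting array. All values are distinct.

[11, 17, 16, 31, 32, 58, 21, 85, 73, 92, 46, 72, 69, 27]

set index 2 from 15 to 27 → [11, 17, 27, 31, 32, 58, 16, 85, 73, 92, 46, 72, 69, 21]
27 vs smaller child 16 at index 6, swap → [11, 17, 16, 31, 32, 58, 27, 85, 73, 92, 46, 72, 69, 21]
27 vs only child 21 at index 13, swap → [11, 17, 16, 31, 32, 58, 21, 85, 73, 92, 46, 72, 69, 27]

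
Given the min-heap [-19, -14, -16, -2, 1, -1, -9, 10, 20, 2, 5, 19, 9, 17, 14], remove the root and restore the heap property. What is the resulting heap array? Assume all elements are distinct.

remove root -19; move last element 14 to root → [14, -14, -16, -2, 1, -1, -9, 10, 20, 2, 5, 19, 9, 17]
14 vs smaller child -16 at index 2, swap → [-16, -14, 14, -2, 1, -1, -9, 10, 20, 2, 5, 19, 9, 17]
14 vs smaller child -9 at index 6, swap → [-16, -14, -9, -2, 1, -1, 14, 10, 20, 2, 5, 19, 9, 17]

[-16, -14, -9, -2, 1, -1, 14, 10, 20, 2, 5, 19, 9, 17]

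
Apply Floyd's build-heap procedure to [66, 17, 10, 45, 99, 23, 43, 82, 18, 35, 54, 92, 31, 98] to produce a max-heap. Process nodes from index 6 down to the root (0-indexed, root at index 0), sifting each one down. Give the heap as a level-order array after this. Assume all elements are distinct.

[99, 82, 98, 66, 54, 92, 43, 45, 18, 35, 17, 23, 31, 10]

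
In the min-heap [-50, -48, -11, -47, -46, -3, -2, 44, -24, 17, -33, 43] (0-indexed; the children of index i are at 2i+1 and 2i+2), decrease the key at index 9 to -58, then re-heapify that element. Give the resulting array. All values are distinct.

set index 9 from 17 to -58 → [-50, -48, -11, -47, -46, -3, -2, 44, -24, -58, -33, 43]
-58 < parent -46 at index 4, swap → [-50, -48, -11, -47, -58, -3, -2, 44, -24, -46, -33, 43]
-58 < parent -48 at index 1, swap → [-50, -58, -11, -47, -48, -3, -2, 44, -24, -46, -33, 43]
-58 < parent -50 at index 0, swap → [-58, -50, -11, -47, -48, -3, -2, 44, -24, -46, -33, 43]

[-58, -50, -11, -47, -48, -3, -2, 44, -24, -46, -33, 43]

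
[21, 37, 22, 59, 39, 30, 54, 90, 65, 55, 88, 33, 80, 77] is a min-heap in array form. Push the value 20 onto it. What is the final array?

[20, 37, 21, 59, 39, 30, 22, 90, 65, 55, 88, 33, 80, 77, 54]

append 20 at index 14 → [21, 37, 22, 59, 39, 30, 54, 90, 65, 55, 88, 33, 80, 77, 20]
20 < parent 54 at index 6, swap → [21, 37, 22, 59, 39, 30, 20, 90, 65, 55, 88, 33, 80, 77, 54]
20 < parent 22 at index 2, swap → [21, 37, 20, 59, 39, 30, 22, 90, 65, 55, 88, 33, 80, 77, 54]
20 < parent 21 at index 0, swap → [20, 37, 21, 59, 39, 30, 22, 90, 65, 55, 88, 33, 80, 77, 54]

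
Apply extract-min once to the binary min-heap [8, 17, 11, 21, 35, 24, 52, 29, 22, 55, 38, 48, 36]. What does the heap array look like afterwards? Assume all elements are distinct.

[11, 17, 24, 21, 35, 36, 52, 29, 22, 55, 38, 48]

remove root 8; move last element 36 to root → [36, 17, 11, 21, 35, 24, 52, 29, 22, 55, 38, 48]
36 vs smaller child 11 at index 2, swap → [11, 17, 36, 21, 35, 24, 52, 29, 22, 55, 38, 48]
36 vs smaller child 24 at index 5, swap → [11, 17, 24, 21, 35, 36, 52, 29, 22, 55, 38, 48]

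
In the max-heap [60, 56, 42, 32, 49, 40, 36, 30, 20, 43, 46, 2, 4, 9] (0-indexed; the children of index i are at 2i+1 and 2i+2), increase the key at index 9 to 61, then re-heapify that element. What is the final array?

[61, 60, 42, 32, 56, 40, 36, 30, 20, 49, 46, 2, 4, 9]

set index 9 from 43 to 61 → [60, 56, 42, 32, 49, 40, 36, 30, 20, 61, 46, 2, 4, 9]
61 > parent 49 at index 4, swap → [60, 56, 42, 32, 61, 40, 36, 30, 20, 49, 46, 2, 4, 9]
61 > parent 56 at index 1, swap → [60, 61, 42, 32, 56, 40, 36, 30, 20, 49, 46, 2, 4, 9]
61 > parent 60 at index 0, swap → [61, 60, 42, 32, 56, 40, 36, 30, 20, 49, 46, 2, 4, 9]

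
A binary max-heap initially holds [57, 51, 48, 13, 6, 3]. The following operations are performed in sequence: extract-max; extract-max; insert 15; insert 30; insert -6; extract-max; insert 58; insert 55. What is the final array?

[58, 55, 30, 15, 13, -6, 6, 3]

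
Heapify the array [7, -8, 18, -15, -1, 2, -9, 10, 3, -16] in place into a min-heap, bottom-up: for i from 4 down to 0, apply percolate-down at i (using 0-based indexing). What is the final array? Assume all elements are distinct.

[-16, -15, -9, 3, -8, 2, 18, 10, 7, -1]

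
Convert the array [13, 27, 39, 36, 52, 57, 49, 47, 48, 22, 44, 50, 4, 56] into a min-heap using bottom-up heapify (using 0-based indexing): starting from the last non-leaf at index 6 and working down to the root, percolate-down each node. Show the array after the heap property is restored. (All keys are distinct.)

sift down from index 6: already satisfies heap property
sift down from index 5:
  57 vs smaller child 4 at index 12, swap → [13, 27, 39, 36, 52, 4, 49, 47, 48, 22, 44, 50, 57, 56]
sift down from index 4:
  52 vs smaller child 22 at index 9, swap → [13, 27, 39, 36, 22, 4, 49, 47, 48, 52, 44, 50, 57, 56]
sift down from index 3: already satisfies heap property
sift down from index 2:
  39 vs smaller child 4 at index 5, swap → [13, 27, 4, 36, 22, 39, 49, 47, 48, 52, 44, 50, 57, 56]
sift down from index 1:
  27 vs smaller child 22 at index 4, swap → [13, 22, 4, 36, 27, 39, 49, 47, 48, 52, 44, 50, 57, 56]
sift down from index 0:
  13 vs smaller child 4 at index 2, swap → [4, 22, 13, 36, 27, 39, 49, 47, 48, 52, 44, 50, 57, 56]

[4, 22, 13, 36, 27, 39, 49, 47, 48, 52, 44, 50, 57, 56]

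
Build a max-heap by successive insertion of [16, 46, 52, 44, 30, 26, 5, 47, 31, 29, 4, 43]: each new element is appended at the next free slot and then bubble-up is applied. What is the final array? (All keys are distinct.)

[52, 47, 46, 44, 30, 43, 5, 16, 31, 29, 4, 26]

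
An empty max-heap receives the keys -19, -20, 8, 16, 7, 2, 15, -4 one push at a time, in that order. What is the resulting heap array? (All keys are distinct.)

Insert -19:
  append -19 at index 0 → [-19] (no swap needed)
Insert -20:
  append -20 at index 1 → [-19, -20] (no swap needed)
Insert 8:
  append 8 at index 2 → [-19, -20, 8]
  8 > parent -19 at index 0, swap → [8, -20, -19]
Insert 16:
  append 16 at index 3 → [8, -20, -19, 16]
  16 > parent -20 at index 1, swap → [8, 16, -19, -20]
  16 > parent 8 at index 0, swap → [16, 8, -19, -20]
Insert 7:
  append 7 at index 4 → [16, 8, -19, -20, 7] (no swap needed)
Insert 2:
  append 2 at index 5 → [16, 8, -19, -20, 7, 2]
  2 > parent -19 at index 2, swap → [16, 8, 2, -20, 7, -19]
Insert 15:
  append 15 at index 6 → [16, 8, 2, -20, 7, -19, 15]
  15 > parent 2 at index 2, swap → [16, 8, 15, -20, 7, -19, 2]
Insert -4:
  append -4 at index 7 → [16, 8, 15, -20, 7, -19, 2, -4]
  -4 > parent -20 at index 3, swap → [16, 8, 15, -4, 7, -19, 2, -20]

[16, 8, 15, -4, 7, -19, 2, -20]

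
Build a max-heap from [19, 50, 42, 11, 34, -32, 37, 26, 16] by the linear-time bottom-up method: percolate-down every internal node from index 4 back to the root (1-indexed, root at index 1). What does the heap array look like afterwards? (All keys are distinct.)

[50, 34, 42, 26, 19, -32, 37, 11, 16]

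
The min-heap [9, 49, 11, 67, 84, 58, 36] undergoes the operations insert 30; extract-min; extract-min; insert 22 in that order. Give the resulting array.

insert 30:
  append 30 at index 7 → [9, 49, 11, 67, 84, 58, 36, 30]
  30 < parent 67 at index 3, swap → [9, 49, 11, 30, 84, 58, 36, 67]
  30 < parent 49 at index 1, swap → [9, 30, 11, 49, 84, 58, 36, 67]
extract-min → returns 9:
  remove root 9; move last element 67 to root → [67, 30, 11, 49, 84, 58, 36]
  67 vs smaller child 11 at index 2, swap → [11, 30, 67, 49, 84, 58, 36]
  67 vs smaller child 36 at index 6, swap → [11, 30, 36, 49, 84, 58, 67]
extract-min → returns 11:
  remove root 11; move last element 67 to root → [67, 30, 36, 49, 84, 58]
  67 vs smaller child 30 at index 1, swap → [30, 67, 36, 49, 84, 58]
  67 vs smaller child 49 at index 3, swap → [30, 49, 36, 67, 84, 58]
insert 22:
  append 22 at index 6 → [30, 49, 36, 67, 84, 58, 22]
  22 < parent 36 at index 2, swap → [30, 49, 22, 67, 84, 58, 36]
  22 < parent 30 at index 0, swap → [22, 49, 30, 67, 84, 58, 36]

[22, 49, 30, 67, 84, 58, 36]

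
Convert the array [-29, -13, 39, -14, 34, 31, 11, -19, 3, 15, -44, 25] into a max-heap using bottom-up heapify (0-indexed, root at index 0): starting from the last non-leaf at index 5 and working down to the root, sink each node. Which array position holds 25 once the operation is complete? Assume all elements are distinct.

sift down from index 5: already satisfies heap property
sift down from index 4: already satisfies heap property
sift down from index 3:
  -14 vs larger child 3 at index 8, swap → [-29, -13, 39, 3, 34, 31, 11, -19, -14, 15, -44, 25]
sift down from index 2: already satisfies heap property
sift down from index 1:
  -13 vs larger child 34 at index 4, swap → [-29, 34, 39, 3, -13, 31, 11, -19, -14, 15, -44, 25]
  -13 vs larger child 15 at index 9, swap → [-29, 34, 39, 3, 15, 31, 11, -19, -14, -13, -44, 25]
sift down from index 0:
  -29 vs larger child 39 at index 2, swap → [39, 34, -29, 3, 15, 31, 11, -19, -14, -13, -44, 25]
  -29 vs larger child 31 at index 5, swap → [39, 34, 31, 3, 15, -29, 11, -19, -14, -13, -44, 25]
  -29 vs only child 25 at index 11, swap → [39, 34, 31, 3, 15, 25, 11, -19, -14, -13, -44, -29]
resulting array: [39, 34, 31, 3, 15, 25, 11, -19, -14, -13, -44, -29]

5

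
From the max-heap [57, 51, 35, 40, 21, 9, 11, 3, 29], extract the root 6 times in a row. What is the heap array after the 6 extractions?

[11, 9, 3]

extract-max #1 returns 57:
  remove root 57; move last element 29 to root → [29, 51, 35, 40, 21, 9, 11, 3]
  29 vs larger child 51 at index 1, swap → [51, 29, 35, 40, 21, 9, 11, 3]
  29 vs larger child 40 at index 3, swap → [51, 40, 35, 29, 21, 9, 11, 3]
extract-max #2 returns 51:
  remove root 51; move last element 3 to root → [3, 40, 35, 29, 21, 9, 11]
  3 vs larger child 40 at index 1, swap → [40, 3, 35, 29, 21, 9, 11]
  3 vs larger child 29 at index 3, swap → [40, 29, 35, 3, 21, 9, 11]
extract-max #3 returns 40:
  remove root 40; move last element 11 to root → [11, 29, 35, 3, 21, 9]
  11 vs larger child 35 at index 2, swap → [35, 29, 11, 3, 21, 9]
extract-max #4 returns 35:
  remove root 35; move last element 9 to root → [9, 29, 11, 3, 21]
  9 vs larger child 29 at index 1, swap → [29, 9, 11, 3, 21]
  9 vs larger child 21 at index 4, swap → [29, 21, 11, 3, 9]
extract-max #5 returns 29:
  remove root 29; move last element 9 to root → [9, 21, 11, 3]
  9 vs larger child 21 at index 1, swap → [21, 9, 11, 3]
extract-max #6 returns 21:
  remove root 21; move last element 3 to root → [3, 9, 11]
  3 vs larger child 11 at index 2, swap → [11, 9, 3]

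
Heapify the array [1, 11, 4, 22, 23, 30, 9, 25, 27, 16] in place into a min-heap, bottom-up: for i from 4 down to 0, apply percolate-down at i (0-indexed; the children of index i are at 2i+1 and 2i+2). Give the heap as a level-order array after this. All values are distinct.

[1, 11, 4, 22, 16, 30, 9, 25, 27, 23]

sift down from index 4:
  23 vs only child 16 at index 9, swap → [1, 11, 4, 22, 16, 30, 9, 25, 27, 23]
sift down from index 3: already satisfies heap property
sift down from index 2: already satisfies heap property
sift down from index 1: already satisfies heap property
sift down from index 0: already satisfies heap property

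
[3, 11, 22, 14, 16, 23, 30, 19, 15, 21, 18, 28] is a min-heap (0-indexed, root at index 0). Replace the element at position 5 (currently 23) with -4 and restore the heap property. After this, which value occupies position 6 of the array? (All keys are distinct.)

30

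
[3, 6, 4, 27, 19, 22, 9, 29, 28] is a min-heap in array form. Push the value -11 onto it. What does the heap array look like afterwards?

append -11 at index 9 → [3, 6, 4, 27, 19, 22, 9, 29, 28, -11]
-11 < parent 19 at index 4, swap → [3, 6, 4, 27, -11, 22, 9, 29, 28, 19]
-11 < parent 6 at index 1, swap → [3, -11, 4, 27, 6, 22, 9, 29, 28, 19]
-11 < parent 3 at index 0, swap → [-11, 3, 4, 27, 6, 22, 9, 29, 28, 19]

[-11, 3, 4, 27, 6, 22, 9, 29, 28, 19]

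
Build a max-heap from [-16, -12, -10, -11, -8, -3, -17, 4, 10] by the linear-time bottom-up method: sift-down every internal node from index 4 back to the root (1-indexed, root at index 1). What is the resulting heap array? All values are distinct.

sift down from index 4:
  -11 vs larger child 10 at index 9, swap → [-16, -12, -10, 10, -8, -3, -17, 4, -11]
sift down from index 3:
  -10 vs larger child -3 at index 6, swap → [-16, -12, -3, 10, -8, -10, -17, 4, -11]
sift down from index 2:
  -12 vs larger child 10 at index 4, swap → [-16, 10, -3, -12, -8, -10, -17, 4, -11]
  -12 vs larger child 4 at index 8, swap → [-16, 10, -3, 4, -8, -10, -17, -12, -11]
sift down from index 1:
  -16 vs larger child 10 at index 2, swap → [10, -16, -3, 4, -8, -10, -17, -12, -11]
  -16 vs larger child 4 at index 4, swap → [10, 4, -3, -16, -8, -10, -17, -12, -11]
  -16 vs larger child -11 at index 9, swap → [10, 4, -3, -11, -8, -10, -17, -12, -16]

[10, 4, -3, -11, -8, -10, -17, -12, -16]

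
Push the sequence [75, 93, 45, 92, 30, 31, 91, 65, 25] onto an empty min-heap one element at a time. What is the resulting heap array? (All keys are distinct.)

[25, 30, 31, 45, 92, 75, 91, 93, 65]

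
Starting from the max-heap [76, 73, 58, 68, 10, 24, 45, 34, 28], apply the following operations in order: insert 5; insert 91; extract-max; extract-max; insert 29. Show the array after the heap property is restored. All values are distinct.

[73, 68, 58, 34, 29, 24, 45, 5, 28, 10]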